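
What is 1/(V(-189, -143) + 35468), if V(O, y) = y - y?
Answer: 1/35468 ≈ 2.8194e-5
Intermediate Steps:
V(O, y) = 0
1/(V(-189, -143) + 35468) = 1/(0 + 35468) = 1/35468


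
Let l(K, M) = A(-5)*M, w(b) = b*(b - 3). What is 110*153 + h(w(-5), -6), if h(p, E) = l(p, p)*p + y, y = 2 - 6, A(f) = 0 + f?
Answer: 8826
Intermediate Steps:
w(b) = b*(-3 + b)
A(f) = f
l(K, M) = -5*M
y = -4
h(p, E) = -4 - 5*p² (h(p, E) = (-5*p)*p - 4 = -5*p² - 4 = -4 - 5*p²)
110*153 + h(w(-5), -6) = 110*153 + (-4 - 5*25*(-3 - 5)²) = 16830 + (-4 - 5*(-5*(-8))²) = 16830 + (-4 - 5*40²) = 16830 + (-4 - 5*1600) = 16830 + (-4 - 8000) = 16830 - 8004 = 8826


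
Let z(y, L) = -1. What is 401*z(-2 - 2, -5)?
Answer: -401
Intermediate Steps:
401*z(-2 - 2, -5) = 401*(-1) = -401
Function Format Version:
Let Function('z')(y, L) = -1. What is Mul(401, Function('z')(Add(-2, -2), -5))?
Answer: -401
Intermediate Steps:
Mul(401, Function('z')(Add(-2, -2), -5)) = Mul(401, -1) = -401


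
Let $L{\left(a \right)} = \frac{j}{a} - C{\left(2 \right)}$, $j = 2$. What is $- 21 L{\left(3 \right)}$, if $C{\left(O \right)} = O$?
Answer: $28$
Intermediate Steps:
$L{\left(a \right)} = -2 + \frac{2}{a}$ ($L{\left(a \right)} = \frac{2}{a} - 2 = -2 + \frac{2}{a}$)
$- 21 L{\left(3 \right)} = - 21 \left(-2 + \frac{2}{3}\right) = \left(-21\right) \left(- \frac{4}{3}\right) = 28$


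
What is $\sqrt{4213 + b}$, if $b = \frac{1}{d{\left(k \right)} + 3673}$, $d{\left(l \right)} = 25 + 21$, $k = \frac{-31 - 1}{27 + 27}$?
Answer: $\frac{2 \sqrt{14567460603}}{3719} \approx 64.908$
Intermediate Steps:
$k = - \frac{16}{27}$ ($k = - \frac{32}{54} = \left(-32\right) \frac{1}{54} = - \frac{16}{27} \approx -0.59259$)
$d{\left(l \right)} = 46$
$b = \frac{1}{3719}$ ($b = \frac{1}{46 + 3673} = \frac{1}{3719} \approx 0.00026889$)
$\sqrt{4213 + b} = \sqrt{4213 + \frac{1}{3719}} = \sqrt{\frac{15668148}{3719}} = \frac{2 \sqrt{14567460603}}{3719}$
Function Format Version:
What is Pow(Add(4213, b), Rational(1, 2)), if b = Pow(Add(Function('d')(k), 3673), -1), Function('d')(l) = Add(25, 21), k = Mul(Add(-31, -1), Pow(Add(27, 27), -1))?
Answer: Mul(Rational(2, 3719), Pow(14567460603, Rational(1, 2))) ≈ 64.908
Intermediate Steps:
k = Rational(-16, 27) (k = Mul(-32, Pow(54, -1)) = Mul(-32, Rational(1, 54)) = Rational(-16, 27) ≈ -0.59259)
Function('d')(l) = 46
b = Rational(1, 3719) (b = Pow(Add(46, 3673), -1) = Pow(3719, -1) = Rational(1, 3719) ≈ 0.00026889)
Pow(Add(4213, b), Rational(1, 2)) = Pow(Add(4213, Rational(1, 3719)), Rational(1, 2)) = Pow(Rational(15668148, 3719), Rational(1, 2)) = Mul(Rational(2, 3719), Pow(14567460603, Rational(1, 2)))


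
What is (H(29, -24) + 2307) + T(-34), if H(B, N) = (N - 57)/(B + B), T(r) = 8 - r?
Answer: 136161/58 ≈ 2347.6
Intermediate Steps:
H(B, N) = (-57 + N)/(2*B) (H(B, N) = (-57 + N)/((2*B)) = (-57 + N)*(1/(2*B)) = (-57 + N)/(2*B))
(H(29, -24) + 2307) + T(-34) = ((½)*(-57 - 24)/29 + 2307) + (8 - 1*(-34)) = ((½)*(1/29)*(-81) + 2307) + (8 + 34) = (-81/58 + 2307) + 42 = 133725/58 + 42 = 136161/58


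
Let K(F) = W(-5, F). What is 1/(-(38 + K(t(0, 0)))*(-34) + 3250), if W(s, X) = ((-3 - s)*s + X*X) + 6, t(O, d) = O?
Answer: 1/4406 ≈ 0.00022696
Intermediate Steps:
W(s, X) = 6 + X**2 + s*(-3 - s) (W(s, X) = (s*(-3 - s) + X**2) + 6 = (X**2 + s*(-3 - s)) + 6 = 6 + X**2 + s*(-3 - s))
K(F) = -4 + F**2 (K(F) = 6 + F**2 - 1*(-5)**2 - 3*(-5) = 6 + F**2 - 1*25 + 15 = 6 + F**2 - 25 + 15 = -4 + F**2)
1/(-(38 + K(t(0, 0)))*(-34) + 3250) = 1/(-(38 + (-4 + 0**2))*(-34) + 3250) = 1/(-(38 + (-4 + 0))*(-34) + 3250) = 1/(-(38 - 4)*(-34) + 3250) = 1/(-34*(-34) + 3250) = 1/(-1*(-1156) + 3250) = 1/(1156 + 3250) = 1/4406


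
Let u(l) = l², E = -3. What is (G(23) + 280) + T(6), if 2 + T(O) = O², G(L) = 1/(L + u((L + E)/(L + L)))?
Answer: 3852367/12267 ≈ 314.04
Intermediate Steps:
G(L) = 1/(L + (-3 + L)²/(4*L²)) (G(L) = 1/(L + ((L - 3)/(L + L))²) = 1/(L + ((-3 + L)/((2*L)))²) = 1/(L + ((-3 + L)*(1/(2*L)))²) = 1/(L + ((-3 + L)/(2*L))²) = 1/(L + (-3 + L)²/(4*L²)))
T(O) = -2 + O²
(G(23) + 280) + T(6) = (4*23²/((-3 + 23)² + 4*23³) + 280) + (-2 + 6²) = (4*529/(20² + 4*12167) + 280) + (-2 + 36) = (4*529/(400 + 48668) + 280) + 34 = (4*529/49068 + 280) + 34 = (4*529*(1/49068) + 280) + 34 = (529/12267 + 280) + 34 = 3435289/12267 + 34 = 3852367/12267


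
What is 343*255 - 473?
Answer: 86992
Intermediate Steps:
343*255 - 473 = 87465 - 473 = 86992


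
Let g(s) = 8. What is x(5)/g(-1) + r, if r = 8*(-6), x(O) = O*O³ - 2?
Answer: 239/8 ≈ 29.875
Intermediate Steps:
x(O) = -2 + O⁴ (x(O) = O⁴ - 2 = -2 + O⁴)
r = -48
x(5)/g(-1) + r = (-2 + 5⁴)/8 - 48 = (-2 + 625)/8 - 48 = (⅛)*623 - 48 = 623/8 - 48 = 239/8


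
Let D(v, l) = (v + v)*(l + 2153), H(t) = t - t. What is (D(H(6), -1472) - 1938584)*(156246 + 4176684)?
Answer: -8399748771120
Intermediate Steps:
H(t) = 0
D(v, l) = 2*v*(2153 + l) (D(v, l) = (2*v)*(2153 + l) = 2*v*(2153 + l))
(D(H(6), -1472) - 1938584)*(156246 + 4176684) = (2*0*(2153 - 1472) - 1938584)*(156246 + 4176684) = (2*0*681 - 1938584)*4332930 = (0 - 1938584)*4332930 = -1938584*4332930 = -8399748771120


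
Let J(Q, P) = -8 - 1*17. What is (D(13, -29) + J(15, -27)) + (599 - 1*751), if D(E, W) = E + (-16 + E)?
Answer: -167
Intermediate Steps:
J(Q, P) = -25 (J(Q, P) = -8 - 17 = -25)
D(E, W) = -16 + 2*E
(D(13, -29) + J(15, -27)) + (599 - 1*751) = ((-16 + 2*13) - 25) + (599 - 1*751) = ((-16 + 26) - 25) + (599 - 751) = (10 - 25) - 152 = -15 - 152 = -167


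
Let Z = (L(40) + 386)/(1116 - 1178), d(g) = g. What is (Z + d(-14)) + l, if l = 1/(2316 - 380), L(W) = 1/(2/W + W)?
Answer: -972306001/48072816 ≈ -20.226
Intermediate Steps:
L(W) = 1/(W + 2/W)
Z = -154603/24831 (Z = (40/(2 + 40²) + 386)/(1116 - 1178) = (40/(2 + 1600) + 386)/(-62) = (40/1602 + 386)*(-1/62) = (40*(1/1602) + 386)*(-1/62) = (20/801 + 386)*(-1/62) = (309206/801)*(-1/62) = -154603/24831 ≈ -6.2262)
l = 1/1936 ≈ 0.00051653
(Z + d(-14)) + l = (-154603/24831 - 14) + 1/1936 = -502237/24831 + 1/1936 = -972306001/48072816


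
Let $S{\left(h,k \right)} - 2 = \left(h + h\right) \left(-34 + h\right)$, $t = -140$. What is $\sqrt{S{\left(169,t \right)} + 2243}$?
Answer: $5 \sqrt{1915} \approx 218.8$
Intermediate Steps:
$S{\left(h,k \right)} = 2 + 2 h \left(-34 + h\right)$ ($S{\left(h,k \right)} = 2 + \left(h + h\right) \left(-34 + h\right) = 2 + 2 h \left(-34 + h\right)$)
$\sqrt{S{\left(169,t \right)} + 2243} = \sqrt{\left(2 - 11492 + 2 \cdot 169^{2}\right) + 2243} = \sqrt{\left(2 - 11492 + 2 \cdot 28561\right) + 2243} = \sqrt{\left(2 - 11492 + 57122\right) + 2243} = \sqrt{45632 + 2243} = \sqrt{47875} = 5 \sqrt{1915}$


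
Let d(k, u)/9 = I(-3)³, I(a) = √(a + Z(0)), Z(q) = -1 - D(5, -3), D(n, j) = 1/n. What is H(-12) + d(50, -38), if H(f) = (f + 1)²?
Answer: 121 - 189*I*√105/25 ≈ 121.0 - 77.467*I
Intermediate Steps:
Z(q) = -6/5 (Z(q) = -1 - 1/5 = -1 - 1*⅕ = -1 - ⅕ = -6/5)
I(a) = √(-6/5 + a) (I(a) = √(a - 6/5) = √(-6/5 + a))
H(f) = (1 + f)²
d(k, u) = -189*I*√105/25 (d(k, u) = 9*(√(-30 + 25*(-3))/5)³ = 9*(√(-30 - 75)/5)³ = 9*(√(-105)/5)³ = 9*((I*√105)/5)³ = 9*(I*√105/5)³ = 9*(-21*I*√105/25) = -189*I*√105/25)
H(-12) + d(50, -38) = (1 - 12)² - 189*I*√105/25 = (-11)² - 189*I*√105/25 = 121 - 189*I*√105/25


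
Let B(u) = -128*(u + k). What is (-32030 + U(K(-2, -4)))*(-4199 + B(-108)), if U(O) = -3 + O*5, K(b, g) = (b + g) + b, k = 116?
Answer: 167517279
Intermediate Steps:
K(b, g) = g + 2*b
U(O) = -3 + 5*O
B(u) = -14848 - 128*u (B(u) = -128*(u + 116) = -128*(116 + u) = -14848 - 128*u)
(-32030 + U(K(-2, -4)))*(-4199 + B(-108)) = (-32030 + (-3 + 5*(-4 + 2*(-2))))*(-4199 + (-14848 - 128*(-108))) = (-32030 + (-3 + 5*(-4 - 4)))*(-4199 + (-14848 + 13824)) = (-32030 + (-3 + 5*(-8)))*(-4199 - 1024) = (-32030 + (-3 - 40))*(-5223) = (-32030 - 43)*(-5223) = -32073*(-5223) = 167517279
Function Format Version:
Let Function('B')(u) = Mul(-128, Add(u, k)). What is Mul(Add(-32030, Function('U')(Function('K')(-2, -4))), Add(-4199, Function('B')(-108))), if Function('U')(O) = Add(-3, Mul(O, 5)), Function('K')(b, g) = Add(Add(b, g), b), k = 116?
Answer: 167517279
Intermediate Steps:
Function('K')(b, g) = Add(g, Mul(2, b))
Function('U')(O) = Add(-3, Mul(5, O))
Function('B')(u) = Add(-14848, Mul(-128, u)) (Function('B')(u) = Mul(-128, Add(u, 116)) = Mul(-128, Add(116, u)) = Add(-14848, Mul(-128, u)))
Mul(Add(-32030, Function('U')(Function('K')(-2, -4))), Add(-4199, Function('B')(-108))) = Mul(Add(-32030, Add(-3, Mul(5, Add(-4, Mul(2, -2))))), Add(-4199, Add(-14848, Mul(-128, -108)))) = Mul(Add(-32030, Add(-3, Mul(5, Add(-4, -4)))), Add(-4199, Add(-14848, 13824))) = Mul(Add(-32030, Add(-3, Mul(5, -8))), Add(-4199, -1024)) = Mul(Add(-32030, Add(-3, -40)), -5223) = Mul(Add(-32030, -43), -5223) = Mul(-32073, -5223) = 167517279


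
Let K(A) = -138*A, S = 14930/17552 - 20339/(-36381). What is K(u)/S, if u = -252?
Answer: 11103269317056/450079229 ≈ 24670.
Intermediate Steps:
S = 450079229/319279656 (S = 14930*(1/17552) - 20339*(-1/36381) = 7465/8776 + 20339/36381 = 450079229/319279656 ≈ 1.4097)
K(u)/S = (-138*(-252))/(450079229/319279656) = 34776*(319279656/450079229) = 11103269317056/450079229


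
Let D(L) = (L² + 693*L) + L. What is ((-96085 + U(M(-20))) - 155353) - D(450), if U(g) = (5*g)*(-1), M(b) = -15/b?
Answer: -3064967/4 ≈ -7.6624e+5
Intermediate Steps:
U(g) = -5*g
D(L) = L² + 694*L
((-96085 + U(M(-20))) - 155353) - D(450) = ((-96085 - (-75)/(-20)) - 155353) - 450*(694 + 450) = ((-96085 - (-75)*(-1)/20) - 155353) - 450*1144 = ((-96085 - 5*¾) - 155353) - 1*514800 = ((-96085 - 15/4) - 155353) - 514800 = (-384355/4 - 155353) - 514800 = -1005767/4 - 514800 = -3064967/4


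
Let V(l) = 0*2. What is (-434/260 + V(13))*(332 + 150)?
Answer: -52297/65 ≈ -804.57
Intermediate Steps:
V(l) = 0
(-434/260 + V(13))*(332 + 150) = (-434/260 + 0)*(332 + 150) = (-434*1/260 + 0)*482 = (-217/130 + 0)*482 = -217/130*482 = -52297/65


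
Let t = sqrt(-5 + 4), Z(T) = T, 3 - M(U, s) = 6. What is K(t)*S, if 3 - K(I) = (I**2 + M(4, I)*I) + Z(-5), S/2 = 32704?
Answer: 588672 + 196224*I ≈ 5.8867e+5 + 1.9622e+5*I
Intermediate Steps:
S = 65408 (S = 2*32704 = 65408)
M(U, s) = -3 (M(U, s) = 3 - 1*6 = 3 - 6 = -3)
t = I (t = sqrt(-1) = I ≈ 1.0*I)
K(I) = 8 - I**2 + 3*I (K(I) = 3 - ((I**2 - 3*I) - 5) = 3 - (-5 + I**2 - 3*I) = 3 + (5 - I**2 + 3*I) = 8 - I**2 + 3*I)
K(t)*S = (8 - I**2 + 3*I)*65408 = (8 - 1*(-1) + 3*I)*65408 = (8 + 1 + 3*I)*65408 = (9 + 3*I)*65408 = 588672 + 196224*I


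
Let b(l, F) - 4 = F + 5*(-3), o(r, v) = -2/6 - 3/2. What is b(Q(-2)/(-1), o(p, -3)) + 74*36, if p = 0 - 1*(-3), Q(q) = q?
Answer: 15907/6 ≈ 2651.2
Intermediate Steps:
p = 3 (p = 0 + 3 = 3)
o(r, v) = -11/6 (o(r, v) = -2*1/6 - 3*1/2 = -1/3 - 3/2 = -11/6)
b(l, F) = -11 + F (b(l, F) = 4 + (F + 5*(-3)) = 4 + (F - 15) = 4 + (-15 + F) = -11 + F)
b(Q(-2)/(-1), o(p, -3)) + 74*36 = (-11 - 11/6) + 74*36 = -77/6 + 2664 = 15907/6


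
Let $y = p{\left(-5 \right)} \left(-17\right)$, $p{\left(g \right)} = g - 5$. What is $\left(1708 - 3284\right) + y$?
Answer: $-1406$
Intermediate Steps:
$p{\left(g \right)} = -5 + g$
$y = 170$ ($y = \left(-5 - 5\right) \left(-17\right) = \left(-10\right) \left(-17\right) = 170$)
$\left(1708 - 3284\right) + y = \left(1708 - 3284\right) + 170 = -1576 + 170 = -1406$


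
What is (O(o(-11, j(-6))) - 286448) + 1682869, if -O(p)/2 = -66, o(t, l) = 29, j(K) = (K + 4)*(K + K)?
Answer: 1396553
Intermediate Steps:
j(K) = 2*K*(4 + K) (j(K) = (4 + K)*(2*K) = 2*K*(4 + K))
O(p) = 132 (O(p) = -2*(-66) = 132)
(O(o(-11, j(-6))) - 286448) + 1682869 = (132 - 286448) + 1682869 = -286316 + 1682869 = 1396553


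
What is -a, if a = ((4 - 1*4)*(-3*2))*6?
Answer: 0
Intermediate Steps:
a = 0 (a = ((4 - 4)*(-6))*6 = (0*(-6))*6 = 0*6 = 0)
-a = -1*0 = 0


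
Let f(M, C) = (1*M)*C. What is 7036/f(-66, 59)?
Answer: -3518/1947 ≈ -1.8069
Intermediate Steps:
f(M, C) = C*M (f(M, C) = M*C = C*M)
7036/f(-66, 59) = 7036/((59*(-66))) = 7036/(-3894) = 7036*(-1/3894) = -3518/1947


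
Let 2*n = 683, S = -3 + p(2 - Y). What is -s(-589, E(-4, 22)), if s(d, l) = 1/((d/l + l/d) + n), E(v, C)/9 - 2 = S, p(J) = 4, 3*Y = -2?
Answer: -31806/10166449 ≈ -0.0031285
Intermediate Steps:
Y = -⅔ (Y = (⅓)*(-2) = -⅔ ≈ -0.66667)
S = 1 (S = -3 + 4 = 1)
E(v, C) = 27 (E(v, C) = 18 + 9*1 = 18 + 9 = 27)
n = 683/2 (n = (½)*683 = 683/2 ≈ 341.50)
s(d, l) = 1/(683/2 + d/l + l/d) (s(d, l) = 1/((d/l + l/d) + 683/2) = 1/(683/2 + d/l + l/d))
-s(-589, E(-4, 22)) = -2*(-589)*27/(2*(-589)² + 2*27² + 683*(-589)*27) = -2*(-589)*27/(2*346921 + 2*729 - 10861749) = -2*(-589)*27/(693842 + 1458 - 10861749) = -2*(-589)*27/(-10166449) = -2*(-589)*27*(-1)/10166449 = -1*31806/10166449 = -31806/10166449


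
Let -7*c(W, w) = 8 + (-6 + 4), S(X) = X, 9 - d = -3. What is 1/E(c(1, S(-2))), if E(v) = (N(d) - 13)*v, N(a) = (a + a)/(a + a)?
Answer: 7/72 ≈ 0.097222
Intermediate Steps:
d = 12 (d = 9 - 1*(-3) = 9 + 3 = 12)
N(a) = 1 (N(a) = (2*a)/((2*a)) = (2*a)*(1/(2*a)) = 1)
c(W, w) = -6/7 (c(W, w) = -(8 + (-6 + 4))/7 = -(8 - 2)/7 = -1/7*6 = -6/7)
E(v) = -12*v (E(v) = (1 - 13)*v = -12*v)
1/E(c(1, S(-2))) = 1/(-12*(-6/7)) = 1/(72/7) = 7/72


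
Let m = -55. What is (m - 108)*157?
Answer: -25591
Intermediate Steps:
(m - 108)*157 = (-55 - 108)*157 = -163*157 = -25591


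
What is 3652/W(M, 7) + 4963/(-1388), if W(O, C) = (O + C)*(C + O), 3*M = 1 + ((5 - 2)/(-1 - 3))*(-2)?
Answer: 171519869/3066092 ≈ 55.941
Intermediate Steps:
M = 5/6 (M = (1 + ((5 - 2)/(-1 - 3))*(-2))/3 = (1 + (3/(-4))*(-2))/3 = (1 + (3*(-1/4))*(-2))/3 = (1 - 3/4*(-2))/3 = (1 + 3/2)/3 = (1/3)*(5/2) = 5/6 ≈ 0.83333)
W(O, C) = (C + O)**2 (W(O, C) = (C + O)*(C + O) = (C + O)**2)
3652/W(M, 7) + 4963/(-1388) = 3652/((7 + 5/6)**2) + 4963/(-1388) = 3652/((47/6)**2) + 4963*(-1/1388) = 3652/(2209/36) - 4963/1388 = 3652*(36/2209) - 4963/1388 = 131472/2209 - 4963/1388 = 171519869/3066092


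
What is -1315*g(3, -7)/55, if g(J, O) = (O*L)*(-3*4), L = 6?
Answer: -132552/11 ≈ -12050.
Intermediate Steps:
g(J, O) = -72*O (g(J, O) = (O*6)*(-3*4) = (6*O)*(-12) = -72*O)
-1315*g(3, -7)/55 = -1315*(-72*(-7))/55 = -662760/55 = -1315*504/55 = -132552/11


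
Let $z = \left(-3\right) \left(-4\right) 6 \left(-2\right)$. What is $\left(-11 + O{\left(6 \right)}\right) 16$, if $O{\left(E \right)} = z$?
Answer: $-2480$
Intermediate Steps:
$z = -144$ ($z = 12 \left(-12\right) = -144$)
$O{\left(E \right)} = -144$
$\left(-11 + O{\left(6 \right)}\right) 16 = \left(-11 - 144\right) 16 = \left(-155\right) 16 = -2480$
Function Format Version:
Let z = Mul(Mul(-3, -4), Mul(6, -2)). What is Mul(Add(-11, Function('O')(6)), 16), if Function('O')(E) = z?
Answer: -2480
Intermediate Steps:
z = -144 (z = Mul(12, -12) = -144)
Function('O')(E) = -144
Mul(Add(-11, Function('O')(6)), 16) = Mul(Add(-11, -144), 16) = Mul(-155, 16) = -2480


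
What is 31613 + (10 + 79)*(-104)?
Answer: 22357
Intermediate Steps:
31613 + (10 + 79)*(-104) = 31613 + 89*(-104) = 31613 - 9256 = 22357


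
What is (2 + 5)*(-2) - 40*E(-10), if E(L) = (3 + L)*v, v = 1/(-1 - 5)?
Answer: -182/3 ≈ -60.667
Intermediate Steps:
v = -⅙ (v = 1/(-6) = -⅙ ≈ -0.16667)
E(L) = -½ - L/6 (E(L) = (3 + L)*(-⅙) = -½ - L/6)
(2 + 5)*(-2) - 40*E(-10) = (2 + 5)*(-2) - 40*(-½ - ⅙*(-10)) = 7*(-2) - 40*(-½ + 5/3) = -14 - 40*7/6 = -14 - 140/3 = -182/3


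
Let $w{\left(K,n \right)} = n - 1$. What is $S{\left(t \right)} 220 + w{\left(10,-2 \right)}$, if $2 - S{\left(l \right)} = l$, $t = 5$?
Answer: $-663$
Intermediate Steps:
$S{\left(l \right)} = 2 - l$
$w{\left(K,n \right)} = -1 + n$
$S{\left(t \right)} 220 + w{\left(10,-2 \right)} = \left(2 - 5\right) 220 - 3 = \left(-3\right) 220 - 3 = -660 - 3 = -663$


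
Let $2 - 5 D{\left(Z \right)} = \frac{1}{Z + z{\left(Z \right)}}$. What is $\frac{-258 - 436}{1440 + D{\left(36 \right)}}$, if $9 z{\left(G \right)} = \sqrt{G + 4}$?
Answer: $- \frac{2622439161320}{5442862814561} + \frac{62460 \sqrt{10}}{5442862814561} \approx -0.48181$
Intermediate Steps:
$z{\left(G \right)} = \frac{\sqrt{4 + G}}{9}$ ($z{\left(G \right)} = \frac{\sqrt{G + 4}}{9} = \frac{\sqrt{4 + G}}{9}$)
$D{\left(Z \right)} = \frac{2}{5} - \frac{1}{5 \left(Z + \frac{\sqrt{4 + Z}}{9}\right)}$
$\frac{-258 - 436}{1440 + D{\left(36 \right)}} = \frac{-258 - 436}{1440 + \frac{-9 + 2 \sqrt{4 + 36} + 18 \cdot 36}{5 \left(\sqrt{4 + 36} + 9 \cdot 36\right)}} = \frac{-258 - 436}{1440 + \frac{-9 + 2 \sqrt{40} + 648}{5 \left(\sqrt{40} + 324\right)}} = - \frac{694}{1440 + \frac{-9 + 2 \cdot 2 \sqrt{10} + 648}{5 \left(2 \sqrt{10} + 324\right)}} = - \frac{694}{1440 + \frac{-9 + 4 \sqrt{10} + 648}{5 \left(324 + 2 \sqrt{10}\right)}} = - \frac{694}{1440 + \frac{639 + 4 \sqrt{10}}{5 \left(324 + 2 \sqrt{10}\right)}}$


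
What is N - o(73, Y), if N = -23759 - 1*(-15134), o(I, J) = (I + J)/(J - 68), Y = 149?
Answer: -232949/27 ≈ -8627.7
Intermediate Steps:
o(I, J) = (I + J)/(-68 + J)
N = -8625 (N = -23759 + 15134 = -8625)
N - o(73, Y) = -8625 - (73 + 149)/(-68 + 149) = -8625 - 222/81 = -8625 - 1*74/27 = -8625 - 74/27 = -232949/27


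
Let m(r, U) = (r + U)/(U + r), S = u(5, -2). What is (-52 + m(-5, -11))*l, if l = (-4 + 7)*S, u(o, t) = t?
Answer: 306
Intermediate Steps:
S = -2
m(r, U) = 1 (m(r, U) = (U + r)/(U + r) = 1)
l = -6 (l = (-4 + 7)*(-2) = 3*(-2) = -6)
(-52 + m(-5, -11))*l = (-52 + 1)*(-6) = -51*(-6) = 306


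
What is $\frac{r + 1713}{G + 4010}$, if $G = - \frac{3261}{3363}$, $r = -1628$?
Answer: $\frac{95285}{4494123} \approx 0.021202$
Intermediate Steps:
$G = - \frac{1087}{1121}$ ($G = \left(-3261\right) \frac{1}{3363} = - \frac{1087}{1121} \approx -0.96967$)
$\frac{r + 1713}{G + 4010} = \frac{-1628 + 1713}{- \frac{1087}{1121} + 4010} = \frac{85}{\frac{4494123}{1121}} = 85 \cdot \frac{1121}{4494123} = \frac{95285}{4494123}$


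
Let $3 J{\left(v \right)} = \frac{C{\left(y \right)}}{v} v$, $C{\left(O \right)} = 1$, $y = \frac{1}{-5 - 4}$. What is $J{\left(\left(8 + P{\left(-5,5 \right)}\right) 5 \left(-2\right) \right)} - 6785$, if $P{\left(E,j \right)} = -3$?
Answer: $- \frac{20354}{3} \approx -6784.7$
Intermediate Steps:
$y = - \frac{1}{9}$ ($y = \frac{1}{-9} = - \frac{1}{9} \approx -0.11111$)
$J{\left(v \right)} = \frac{1}{3}$ ($J{\left(v \right)} = \frac{1 \frac{1}{v} v}{3} = \frac{\frac{1}{v} v}{3} = \frac{1}{3} \cdot 1 = \frac{1}{3}$)
$J{\left(\left(8 + P{\left(-5,5 \right)}\right) 5 \left(-2\right) \right)} - 6785 = \frac{1}{3} - 6785 = - \frac{20354}{3}$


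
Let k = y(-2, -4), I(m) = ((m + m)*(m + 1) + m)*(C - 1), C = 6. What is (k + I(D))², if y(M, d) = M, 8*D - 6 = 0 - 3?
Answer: 25921/1024 ≈ 25.313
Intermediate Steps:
D = 3/8 (D = ¾ + (0 - 3)/8 = ¾ + (⅛)*(-3) = ¾ - 3/8 = 3/8 ≈ 0.37500)
I(m) = 5*m + 10*m*(1 + m) (I(m) = ((m + m)*(m + 1) + m)*(6 - 1) = ((2*m)*(1 + m) + m)*5 = (2*m*(1 + m) + m)*5 = (m + 2*m*(1 + m))*5 = 5*m + 10*m*(1 + m))
k = -2
(k + I(D))² = (-2 + 5*(3/8)*(3 + 2*(3/8)))² = (-2 + 5*(3/8)*(3 + ¾))² = (-2 + 5*(3/8)*(15/4))² = (-2 + 225/32)² = (161/32)² = 25921/1024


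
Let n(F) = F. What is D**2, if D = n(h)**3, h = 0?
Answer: 0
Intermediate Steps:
D = 0 (D = 0**3 = 0)
D**2 = 0**2 = 0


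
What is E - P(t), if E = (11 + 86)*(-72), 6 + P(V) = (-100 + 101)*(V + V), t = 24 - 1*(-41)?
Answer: -7108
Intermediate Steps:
t = 65 (t = 24 + 41 = 65)
P(V) = -6 + 2*V (P(V) = -6 + (-100 + 101)*(V + V) = -6 + 1*(2*V) = -6 + 2*V)
E = -6984 (E = 97*(-72) = -6984)
E - P(t) = -6984 - (-6 + 2*65) = -6984 - (-6 + 130) = -6984 - 1*124 = -6984 - 124 = -7108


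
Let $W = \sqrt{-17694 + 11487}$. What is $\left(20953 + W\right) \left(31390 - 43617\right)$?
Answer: $-256192331 - 12227 i \sqrt{6207} \approx -2.5619 \cdot 10^{8} - 9.633 \cdot 10^{5} i$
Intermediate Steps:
$W = i \sqrt{6207}$ ($W = \sqrt{-6207} = i \sqrt{6207} \approx 78.785 i$)
$\left(20953 + W\right) \left(31390 - 43617\right) = \left(20953 + i \sqrt{6207}\right) \left(31390 - 43617\right) = \left(20953 + i \sqrt{6207}\right) \left(-12227\right) = -256192331 - 12227 i \sqrt{6207}$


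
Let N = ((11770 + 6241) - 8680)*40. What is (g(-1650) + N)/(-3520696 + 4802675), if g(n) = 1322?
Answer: 374562/1281979 ≈ 0.29217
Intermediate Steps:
N = 373240 (N = (18011 - 8680)*40 = 9331*40 = 373240)
(g(-1650) + N)/(-3520696 + 4802675) = (1322 + 373240)/(-3520696 + 4802675) = 374562/1281979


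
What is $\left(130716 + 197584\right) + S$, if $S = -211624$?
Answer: $116676$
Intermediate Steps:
$\left(130716 + 197584\right) + S = \left(130716 + 197584\right) - 211624 = 328300 - 211624 = 116676$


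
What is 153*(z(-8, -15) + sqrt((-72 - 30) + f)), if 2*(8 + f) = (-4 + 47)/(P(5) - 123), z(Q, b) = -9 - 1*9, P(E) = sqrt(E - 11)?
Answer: -2754 + 153*sqrt(2)*sqrt(-(27103 - 220*I*sqrt(6))/(123 - I*sqrt(6)))/2 ≈ -2754.0 - 1606.0*I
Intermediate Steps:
P(E) = sqrt(-11 + E)
z(Q, b) = -18 (z(Q, b) = -9 - 9 = -18)
f = -8 + 43/(2*(-123 + I*sqrt(6))) (f = -8 + ((-4 + 47)/(sqrt(-11 + 5) - 123))/2 = -8 + (43/(sqrt(-6) - 123))/2 = -8 + (43/(I*sqrt(6) - 123))/2 = -8 + (43/(-123 + I*sqrt(6)))/2 = -8 + 43/(2*(-123 + I*sqrt(6))) ≈ -8.1747 - 0.0034796*I)
153*(z(-8, -15) + sqrt((-72 - 30) + f)) = 153*(-18 + sqrt((-72 - 30) + (-82483/10090 - 43*I*sqrt(6)/30270))) = 153*(-18 + sqrt(-102 + (-82483/10090 - 43*I*sqrt(6)/30270))) = 153*(-18 + sqrt(-1111663/10090 - 43*I*sqrt(6)/30270)) = -2754 + 153*sqrt(-1111663/10090 - 43*I*sqrt(6)/30270)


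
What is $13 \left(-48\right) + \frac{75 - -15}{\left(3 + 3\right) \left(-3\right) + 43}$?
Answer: $- \frac{3102}{5} \approx -620.4$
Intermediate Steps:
$13 \left(-48\right) + \frac{75 - -15}{\left(3 + 3\right) \left(-3\right) + 43} = -624 + \frac{75 + \left(-11 + 26\right)}{6 \left(-3\right) + 43} = -624 + \frac{75 + 15}{-18 + 43} = -624 + \frac{90}{25} = -624 + 90 \cdot \frac{1}{25} = -624 + \frac{18}{5} = - \frac{3102}{5}$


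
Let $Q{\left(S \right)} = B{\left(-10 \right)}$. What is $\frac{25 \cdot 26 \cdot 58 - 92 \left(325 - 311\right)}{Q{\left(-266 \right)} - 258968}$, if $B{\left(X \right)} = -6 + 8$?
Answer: $- \frac{18206}{129483} \approx -0.14061$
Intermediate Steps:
$B{\left(X \right)} = 2$
$Q{\left(S \right)} = 2$
$\frac{25 \cdot 26 \cdot 58 - 92 \left(325 - 311\right)}{Q{\left(-266 \right)} - 258968} = \frac{25 \cdot 26 \cdot 58 - 92 \left(325 - 311\right)}{2 - 258968} = \frac{650 \cdot 58 - 1288}{-258966} = \left(37700 - 1288\right) \left(- \frac{1}{258966}\right) = 36412 \left(- \frac{1}{258966}\right) = - \frac{18206}{129483}$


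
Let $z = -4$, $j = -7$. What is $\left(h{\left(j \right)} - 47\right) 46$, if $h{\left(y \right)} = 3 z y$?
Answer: $1702$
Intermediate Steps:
$h{\left(y \right)} = - 12 y$ ($h{\left(y \right)} = 3 \left(-4\right) y = - 12 y$)
$\left(h{\left(j \right)} - 47\right) 46 = \left(\left(-12\right) \left(-7\right) - 47\right) 46 = \left(84 - 47\right) 46 = 37 \cdot 46 = 1702$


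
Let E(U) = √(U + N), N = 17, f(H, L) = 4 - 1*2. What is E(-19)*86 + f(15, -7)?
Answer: 2 + 86*I*√2 ≈ 2.0 + 121.62*I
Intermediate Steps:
f(H, L) = 2 (f(H, L) = 4 - 2 = 2)
E(U) = √(17 + U) (E(U) = √(U + 17) = √(17 + U))
E(-19)*86 + f(15, -7) = √(17 - 19)*86 + 2 = √(-2)*86 + 2 = (I*√2)*86 + 2 = 86*I*√2 + 2 = 2 + 86*I*√2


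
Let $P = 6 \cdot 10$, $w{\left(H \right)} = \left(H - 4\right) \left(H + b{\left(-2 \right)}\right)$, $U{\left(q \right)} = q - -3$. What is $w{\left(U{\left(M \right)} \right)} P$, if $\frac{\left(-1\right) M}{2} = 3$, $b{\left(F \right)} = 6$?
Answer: $-1260$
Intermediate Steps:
$M = -6$ ($M = \left(-2\right) 3 = -6$)
$U{\left(q \right)} = 3 + q$ ($U{\left(q \right)} = q + 3 = 3 + q$)
$w{\left(H \right)} = \left(-4 + H\right) \left(6 + H\right)$ ($w{\left(H \right)} = \left(H - 4\right) \left(H + 6\right) = \left(-4 + H\right) \left(6 + H\right)$)
$P = 60$
$w{\left(U{\left(M \right)} \right)} P = \left(-24 + \left(3 - 6\right)^{2} + 2 \left(3 - 6\right)\right) 60 = \left(-24 + \left(-3\right)^{2} + 2 \left(-3\right)\right) 60 = \left(-24 + 9 - 6\right) 60 = \left(-21\right) 60 = -1260$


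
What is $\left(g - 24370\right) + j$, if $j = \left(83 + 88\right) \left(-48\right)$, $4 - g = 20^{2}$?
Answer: $-32974$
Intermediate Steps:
$g = -396$ ($g = 4 - 20^{2} = 4 - 400 = -396$)
$j = -8208$ ($j = 171 \left(-48\right) = -8208$)
$\left(g - 24370\right) + j = \left(-396 - 24370\right) - 8208 = -24766 - 8208 = -32974$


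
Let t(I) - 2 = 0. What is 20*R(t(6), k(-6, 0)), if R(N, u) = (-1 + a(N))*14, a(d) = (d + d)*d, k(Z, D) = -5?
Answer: 1960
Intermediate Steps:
t(I) = 2 (t(I) = 2 + 0 = 2)
a(d) = 2*d² (a(d) = (2*d)*d = 2*d²)
R(N, u) = -14 + 28*N² (R(N, u) = (-1 + 2*N²)*14 = -14 + 28*N²)
20*R(t(6), k(-6, 0)) = 20*(-14 + 28*2²) = 20*(-14 + 28*4) = 20*(-14 + 112) = 20*98 = 1960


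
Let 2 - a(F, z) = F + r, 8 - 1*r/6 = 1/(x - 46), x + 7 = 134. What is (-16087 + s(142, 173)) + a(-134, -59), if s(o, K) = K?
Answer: -427300/27 ≈ -15826.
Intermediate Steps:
x = 127 (x = -7 + 134 = 127)
r = 1294/27 (r = 48 - 6/(127 - 46) = 48 - 6/81 = 48 - 6*1/81 = 48 - 2/27 = 1294/27 ≈ 47.926)
a(F, z) = -1240/27 - F (a(F, z) = 2 - (F + 1294/27) = 2 - (1294/27 + F) = 2 + (-1294/27 - F) = -1240/27 - F)
(-16087 + s(142, 173)) + a(-134, -59) = (-16087 + 173) + (-1240/27 - 1*(-134)) = -15914 + (-1240/27 + 134) = -15914 + 2378/27 = -427300/27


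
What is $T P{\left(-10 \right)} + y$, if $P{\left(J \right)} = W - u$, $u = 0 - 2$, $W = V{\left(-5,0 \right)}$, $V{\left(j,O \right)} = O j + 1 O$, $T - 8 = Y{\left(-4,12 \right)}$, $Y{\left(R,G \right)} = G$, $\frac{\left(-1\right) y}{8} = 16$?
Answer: $-88$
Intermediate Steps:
$y = -128$ ($y = \left(-8\right) 16 = -128$)
$T = 20$ ($T = 8 + 12 = 20$)
$V{\left(j,O \right)} = O + O j$ ($V{\left(j,O \right)} = O j + O = O + O j$)
$W = 0$ ($W = 0 \left(1 - 5\right) = 0 \left(-4\right) = 0$)
$u = -2$
$P{\left(J \right)} = 2$ ($P{\left(J \right)} = 0 - -2 = 0 + 2 = 2$)
$T P{\left(-10 \right)} + y = 20 \cdot 2 - 128 = 40 - 128 = -88$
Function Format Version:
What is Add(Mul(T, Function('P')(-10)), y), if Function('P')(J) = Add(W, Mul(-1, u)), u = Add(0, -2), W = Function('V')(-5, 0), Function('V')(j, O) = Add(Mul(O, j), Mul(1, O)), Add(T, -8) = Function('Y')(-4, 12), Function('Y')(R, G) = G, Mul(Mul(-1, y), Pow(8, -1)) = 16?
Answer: -88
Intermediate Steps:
y = -128 (y = Mul(-8, 16) = -128)
T = 20 (T = Add(8, 12) = 20)
Function('V')(j, O) = Add(O, Mul(O, j)) (Function('V')(j, O) = Add(Mul(O, j), O) = Add(O, Mul(O, j)))
W = 0 (W = Mul(0, Add(1, -5)) = Mul(0, -4) = 0)
u = -2
Function('P')(J) = 2 (Function('P')(J) = Add(0, Mul(-1, -2)) = Add(0, 2) = 2)
Add(Mul(T, Function('P')(-10)), y) = Add(Mul(20, 2), -128) = Add(40, -128) = -88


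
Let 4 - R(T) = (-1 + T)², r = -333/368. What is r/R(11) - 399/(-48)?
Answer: 97999/11776 ≈ 8.3219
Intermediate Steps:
r = -333/368 (r = -333*1/368 = -333/368 ≈ -0.90489)
R(T) = 4 - (-1 + T)²
r/R(11) - 399/(-48) = -333/(368*(4 - (-1 + 11)²)) - 399/(-48) = -333/(368*(4 - 1*10²)) - 399*(-1/48) = -333/(368*(4 - 1*100)) + 133/16 = -333/(368*(4 - 100)) + 133/16 = -333/368/(-96) + 133/16 = -333/368*(-1/96) + 133/16 = 111/11776 + 133/16 = 97999/11776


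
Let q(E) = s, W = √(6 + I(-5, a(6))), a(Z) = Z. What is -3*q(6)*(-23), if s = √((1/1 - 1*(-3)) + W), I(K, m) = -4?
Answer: 69*√(4 + √2) ≈ 160.55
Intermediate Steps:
W = √2 (W = √(6 - 4) = √2 ≈ 1.4142)
s = √(4 + √2) (s = √((1/1 - 1*(-3)) + √2) = √((1*1 + 3) + √2) = √((1 + 3) + √2) = √(4 + √2) ≈ 2.3268)
q(E) = √(4 + √2)
-3*q(6)*(-23) = -3*√(4 + √2)*(-23) = 69*√(4 + √2)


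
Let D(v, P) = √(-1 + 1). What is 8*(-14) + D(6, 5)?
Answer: -112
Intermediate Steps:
D(v, P) = 0 (D(v, P) = √0 = 0)
8*(-14) + D(6, 5) = 8*(-14) + 0 = -112 + 0 = -112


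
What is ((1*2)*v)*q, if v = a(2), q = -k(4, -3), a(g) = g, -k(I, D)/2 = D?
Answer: -24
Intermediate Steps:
k(I, D) = -2*D
q = -6 (q = -(-2)*(-3) = -1*6 = -6)
v = 2
((1*2)*v)*q = ((1*2)*2)*(-6) = (2*2)*(-6) = 4*(-6) = -24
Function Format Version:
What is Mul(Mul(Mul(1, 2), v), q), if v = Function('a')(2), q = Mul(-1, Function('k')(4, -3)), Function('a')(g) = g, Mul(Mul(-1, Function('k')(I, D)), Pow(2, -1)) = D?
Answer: -24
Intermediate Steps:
Function('k')(I, D) = Mul(-2, D)
q = -6 (q = Mul(-1, Mul(-2, -3)) = Mul(-1, 6) = -6)
v = 2
Mul(Mul(Mul(1, 2), v), q) = Mul(Mul(Mul(1, 2), 2), -6) = Mul(Mul(2, 2), -6) = Mul(4, -6) = -24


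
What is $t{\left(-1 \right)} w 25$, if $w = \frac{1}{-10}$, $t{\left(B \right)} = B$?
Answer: $\frac{5}{2} \approx 2.5$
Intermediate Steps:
$w = - \frac{1}{10} \approx -0.1$
$t{\left(-1 \right)} w 25 = \left(-1\right) \left(- \frac{1}{10}\right) 25 = \frac{1}{10} \cdot 25 = \frac{5}{2}$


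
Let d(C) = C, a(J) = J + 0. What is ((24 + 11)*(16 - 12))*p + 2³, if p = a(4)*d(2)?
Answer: 1128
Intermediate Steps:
a(J) = J
p = 8 (p = 4*2 = 8)
((24 + 11)*(16 - 12))*p + 2³ = ((24 + 11)*(16 - 12))*8 + 2³ = (35*4)*8 + 8 = 140*8 + 8 = 1120 + 8 = 1128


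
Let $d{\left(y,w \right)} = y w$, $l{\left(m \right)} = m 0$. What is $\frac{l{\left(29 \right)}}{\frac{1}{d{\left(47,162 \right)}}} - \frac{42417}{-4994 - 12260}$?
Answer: $\frac{42417}{17254} \approx 2.4584$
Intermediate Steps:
$l{\left(m \right)} = 0$
$d{\left(y,w \right)} = w y$
$\frac{l{\left(29 \right)}}{\frac{1}{d{\left(47,162 \right)}}} - \frac{42417}{-4994 - 12260} = \frac{0}{\frac{1}{162 \cdot 47}} - \frac{42417}{-4994 - 12260} = \frac{0}{\frac{1}{7614}} - \frac{42417}{-17254} = 0 \frac{1}{\frac{1}{7614}} - - \frac{42417}{17254} = 0 \cdot 7614 + \frac{42417}{17254} = 0 + \frac{42417}{17254} = \frac{42417}{17254}$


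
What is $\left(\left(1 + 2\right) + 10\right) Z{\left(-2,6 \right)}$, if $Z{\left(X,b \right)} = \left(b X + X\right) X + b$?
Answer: $442$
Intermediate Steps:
$Z{\left(X,b \right)} = b + X \left(X + X b\right)$ ($Z{\left(X,b \right)} = \left(X b + X\right) X + b = \left(X + X b\right) X + b = X \left(X + X b\right) + b = b + X \left(X + X b\right)$)
$\left(\left(1 + 2\right) + 10\right) Z{\left(-2,6 \right)} = \left(\left(1 + 2\right) + 10\right) \left(6 + \left(-2\right)^{2} + 6 \left(-2\right)^{2}\right) = \left(3 + 10\right) \left(6 + 4 + 6 \cdot 4\right) = 13 \left(6 + 4 + 24\right) = 13 \cdot 34 = 442$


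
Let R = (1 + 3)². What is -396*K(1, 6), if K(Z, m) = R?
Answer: -6336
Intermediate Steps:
R = 16 (R = 4² = 16)
K(Z, m) = 16
-396*K(1, 6) = -396*16 = -6336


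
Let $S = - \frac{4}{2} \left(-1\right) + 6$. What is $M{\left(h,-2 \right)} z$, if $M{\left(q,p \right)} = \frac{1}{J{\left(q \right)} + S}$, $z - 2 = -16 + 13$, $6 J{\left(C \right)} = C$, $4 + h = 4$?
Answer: $- \frac{1}{8} \approx -0.125$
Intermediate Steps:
$h = 0$ ($h = -4 + 4 = 0$)
$J{\left(C \right)} = \frac{C}{6}$
$S = 8$ ($S = \left(-4\right) \frac{1}{2} \left(-1\right) + 6 = \left(-2\right) \left(-1\right) + 6 = 2 + 6 = 8$)
$z = -1$ ($z = 2 + \left(-16 + 13\right) = 2 - 3 = -1$)
$M{\left(q,p \right)} = \frac{1}{8 + \frac{q}{6}}$ ($M{\left(q,p \right)} = \frac{1}{\frac{q}{6} + 8} = \frac{1}{8 + \frac{q}{6}}$)
$M{\left(h,-2 \right)} z = \frac{6}{48 + 0} \left(-1\right) = \frac{6}{48} \left(-1\right) = 6 \cdot \frac{1}{48} \left(-1\right) = \frac{1}{8} \left(-1\right) = - \frac{1}{8}$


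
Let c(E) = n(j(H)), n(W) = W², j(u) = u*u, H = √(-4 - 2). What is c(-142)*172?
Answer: 6192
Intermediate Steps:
H = I*√6 (H = √(-6) = I*√6 ≈ 2.4495*I)
j(u) = u²
c(E) = 36 (c(E) = ((I*√6)²)² = (-6)² = 36)
c(-142)*172 = 36*172 = 6192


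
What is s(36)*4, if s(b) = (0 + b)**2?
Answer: 5184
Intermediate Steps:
s(b) = b**2
s(36)*4 = 36**2*4 = 1296*4 = 5184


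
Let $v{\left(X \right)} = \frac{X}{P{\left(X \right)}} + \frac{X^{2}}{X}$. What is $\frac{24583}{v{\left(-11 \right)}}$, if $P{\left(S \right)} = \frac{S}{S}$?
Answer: $- \frac{24583}{22} \approx -1117.4$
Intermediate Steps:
$P{\left(S \right)} = 1$
$v{\left(X \right)} = 2 X$ ($v{\left(X \right)} = \frac{X}{1} + \frac{X^{2}}{X} = X 1 + X = X + X = 2 X$)
$\frac{24583}{v{\left(-11 \right)}} = \frac{24583}{2 \left(-11\right)} = \frac{24583}{-22} = 24583 \left(- \frac{1}{22}\right) = - \frac{24583}{22}$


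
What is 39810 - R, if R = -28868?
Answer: 68678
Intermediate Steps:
39810 - R = 39810 - 1*(-28868) = 39810 + 28868 = 68678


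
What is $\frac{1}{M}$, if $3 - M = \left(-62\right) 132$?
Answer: $\frac{1}{8187} \approx 0.00012214$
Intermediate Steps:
$M = 8187$ ($M = 3 - \left(-62\right) 132 = 3 - -8184 = 3 + 8184 = 8187$)
$\frac{1}{M} = \frac{1}{8187}$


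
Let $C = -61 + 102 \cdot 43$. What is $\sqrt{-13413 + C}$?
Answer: $8 i \sqrt{142} \approx 95.331 i$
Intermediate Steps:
$C = 4325$ ($C = -61 + 4386 = 4325$)
$\sqrt{-13413 + C} = \sqrt{-13413 + 4325} = \sqrt{-9088} = 8 i \sqrt{142}$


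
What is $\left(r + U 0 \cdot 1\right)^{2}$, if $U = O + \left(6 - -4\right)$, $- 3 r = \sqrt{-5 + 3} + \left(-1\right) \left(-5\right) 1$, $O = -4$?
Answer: $\frac{\left(5 + i \sqrt{2}\right)^{2}}{9} \approx 2.5556 + 1.5713 i$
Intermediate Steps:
$r = - \frac{5}{3} - \frac{i \sqrt{2}}{3}$ ($r = - \frac{\sqrt{-5 + 3} + \left(-1\right) \left(-5\right) 1}{3} = - \frac{\sqrt{-2} + 5 \cdot 1}{3} = - \frac{i \sqrt{2} + 5}{3} = - \frac{5 + i \sqrt{2}}{3} = - \frac{5}{3} - \frac{i \sqrt{2}}{3} \approx -1.6667 - 0.4714 i$)
$U = 6$ ($U = -4 + \left(6 - -4\right) = -4 + \left(6 + 4\right) = -4 + 10 = 6$)
$\left(r + U 0 \cdot 1\right)^{2} = \left(\left(- \frac{5}{3} - \frac{i \sqrt{2}}{3}\right) + 6 \cdot 0 \cdot 1\right)^{2} = \left(\left(- \frac{5}{3} - \frac{i \sqrt{2}}{3}\right) + 0 \cdot 1\right)^{2} = \left(\left(- \frac{5}{3} - \frac{i \sqrt{2}}{3}\right) + 0\right)^{2} = \left(- \frac{5}{3} - \frac{i \sqrt{2}}{3}\right)^{2}$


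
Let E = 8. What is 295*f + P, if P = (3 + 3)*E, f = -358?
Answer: -105562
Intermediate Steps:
P = 48 (P = (3 + 3)*8 = 6*8 = 48)
295*f + P = 295*(-358) + 48 = -105610 + 48 = -105562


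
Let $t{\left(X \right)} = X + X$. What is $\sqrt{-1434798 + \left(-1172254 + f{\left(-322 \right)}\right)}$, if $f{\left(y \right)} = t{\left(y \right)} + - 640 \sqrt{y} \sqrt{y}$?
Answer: $4 i \sqrt{150101} \approx 1549.7 i$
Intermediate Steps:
$t{\left(X \right)} = 2 X$
$f{\left(y \right)} = - 638 y$ ($f{\left(y \right)} = 2 y + - 640 \sqrt{y} \sqrt{y} = 2 y - 640 y = - 638 y$)
$\sqrt{-1434798 + \left(-1172254 + f{\left(-322 \right)}\right)} = \sqrt{-1434798 - 966818} = \sqrt{-2401616} = 4 i \sqrt{150101}$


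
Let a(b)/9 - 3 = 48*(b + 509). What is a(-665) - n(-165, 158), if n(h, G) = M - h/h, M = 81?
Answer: -67445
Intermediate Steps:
a(b) = 219915 + 432*b (a(b) = 27 + 9*(48*(b + 509)) = 27 + 9*(48*(509 + b)) = 27 + 9*(24432 + 48*b) = 27 + (219888 + 432*b) = 219915 + 432*b)
n(h, G) = 80 (n(h, G) = 81 - h/h = 81 - 1*1 = 81 - 1 = 80)
a(-665) - n(-165, 158) = (219915 + 432*(-665)) - 1*80 = (219915 - 287280) - 80 = -67365 - 80 = -67445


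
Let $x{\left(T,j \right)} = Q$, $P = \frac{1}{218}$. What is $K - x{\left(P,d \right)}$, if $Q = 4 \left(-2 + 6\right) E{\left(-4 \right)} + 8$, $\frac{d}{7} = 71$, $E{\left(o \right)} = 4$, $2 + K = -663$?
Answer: $-737$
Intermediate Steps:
$K = -665$ ($K = -2 - 663 = -665$)
$d = 497$ ($d = 7 \cdot 71 = 497$)
$Q = 72$ ($Q = 4 \left(-2 + 6\right) 4 + 8 = 4 \cdot 4 \cdot 4 + 8 = 16 \cdot 4 + 8 = 64 + 8 = 72$)
$P = \frac{1}{218} \approx 0.0045872$
$x{\left(T,j \right)} = 72$
$K - x{\left(P,d \right)} = -665 - 72 = -737$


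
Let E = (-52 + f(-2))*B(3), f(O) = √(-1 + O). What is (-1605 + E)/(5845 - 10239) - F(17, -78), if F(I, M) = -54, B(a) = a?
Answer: 239037/4394 - 3*I*√3/4394 ≈ 54.401 - 0.0011826*I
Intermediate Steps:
E = -156 + 3*I*√3 (E = (-52 + √(-1 - 2))*3 = (-52 + √(-3))*3 = (-52 + I*√3)*3 = -156 + 3*I*√3 ≈ -156.0 + 5.1962*I)
(-1605 + E)/(5845 - 10239) - F(17, -78) = (-1605 + (-156 + 3*I*√3))/(5845 - 10239) - 1*(-54) = (-1761 + 3*I*√3)/(-4394) + 54 = (-1761 + 3*I*√3)*(-1/4394) + 54 = (1761/4394 - 3*I*√3/4394) + 54 = 239037/4394 - 3*I*√3/4394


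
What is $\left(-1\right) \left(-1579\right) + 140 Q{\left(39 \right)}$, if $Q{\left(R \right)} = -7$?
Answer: $599$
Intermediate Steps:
$\left(-1\right) \left(-1579\right) + 140 Q{\left(39 \right)} = \left(-1\right) \left(-1579\right) + 140 \left(-7\right) = 1579 - 980 = 599$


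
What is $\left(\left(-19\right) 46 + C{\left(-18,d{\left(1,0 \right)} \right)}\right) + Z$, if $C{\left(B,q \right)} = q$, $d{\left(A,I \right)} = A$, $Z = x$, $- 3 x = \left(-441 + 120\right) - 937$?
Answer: $- \frac{1361}{3} \approx -453.67$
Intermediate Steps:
$x = \frac{1258}{3}$ ($x = - \frac{\left(-441 + 120\right) - 937}{3} = - \frac{-321 - 937}{3} = \left(- \frac{1}{3}\right) \left(-1258\right) = \frac{1258}{3} \approx 419.33$)
$Z = \frac{1258}{3} \approx 419.33$
$\left(\left(-19\right) 46 + C{\left(-18,d{\left(1,0 \right)} \right)}\right) + Z = \left(\left(-19\right) 46 + 1\right) + \frac{1258}{3} = \left(-874 + 1\right) + \frac{1258}{3} = -873 + \frac{1258}{3} = - \frac{1361}{3}$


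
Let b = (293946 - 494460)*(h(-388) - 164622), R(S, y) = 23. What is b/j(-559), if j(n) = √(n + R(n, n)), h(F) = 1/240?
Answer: -1320360594901*I*√134/10720 ≈ -1.4258e+9*I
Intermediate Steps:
h(F) = 1/240
j(n) = √(23 + n) (j(n) = √(n + 23) = √(23 + n))
b = 1320360594901/40 (b = (293946 - 494460)*(1/240 - 164622) = -200514*(-39509279/240) = 1320360594901/40 ≈ 3.3009e+10)
b/j(-559) = 1320360594901/(40*(√(23 - 559))) = 1320360594901/(40*(√(-536))) = 1320360594901/(40*((2*I*√134))) = 1320360594901*(-I*√134/268)/40 = -1320360594901*I*√134/10720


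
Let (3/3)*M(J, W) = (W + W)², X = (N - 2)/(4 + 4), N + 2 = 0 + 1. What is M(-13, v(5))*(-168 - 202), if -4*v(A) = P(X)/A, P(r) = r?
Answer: -333/640 ≈ -0.52031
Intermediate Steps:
N = -1 (N = -2 + (0 + 1) = -2 + 1 = -1)
X = -3/8 (X = (-1 - 2)/(4 + 4) = -3/8 ≈ -0.37500)
v(A) = 3/(32*A) (v(A) = -(-3)/(32*A) = 3/(32*A))
M(J, W) = 4*W² (M(J, W) = (W + W)² = (2*W)² = 4*W²)
M(-13, v(5))*(-168 - 202) = (4*((3/32)/5)²)*(-168 - 202) = (4*((3/32)*(⅕))²)*(-370) = (4*(3/160)²)*(-370) = (4*(9/25600))*(-370) = (9/6400)*(-370) = -333/640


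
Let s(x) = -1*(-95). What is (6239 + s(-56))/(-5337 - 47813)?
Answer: -3167/26575 ≈ -0.11917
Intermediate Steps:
s(x) = 95
(6239 + s(-56))/(-5337 - 47813) = (6239 + 95)/(-5337 - 47813) = 6334/(-53150) = 6334*(-1/53150) = -3167/26575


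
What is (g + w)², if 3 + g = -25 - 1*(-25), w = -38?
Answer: 1681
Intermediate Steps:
g = -3 (g = -3 + (-25 - 1*(-25)) = -3 + (-25 + 25) = -3 + 0 = -3)
(g + w)² = (-3 - 38)² = (-41)² = 1681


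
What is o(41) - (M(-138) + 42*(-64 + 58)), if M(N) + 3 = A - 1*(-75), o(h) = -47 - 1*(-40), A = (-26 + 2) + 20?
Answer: 177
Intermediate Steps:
A = -4 (A = -24 + 20 = -4)
o(h) = -7 (o(h) = -47 + 40 = -7)
M(N) = 68 (M(N) = -3 + (-4 - 1*(-75)) = -3 + (-4 + 75) = -3 + 71 = 68)
o(41) - (M(-138) + 42*(-64 + 58)) = -7 - (68 + 42*(-64 + 58)) = -7 - (68 + 42*(-6)) = -7 - (68 - 252) = -7 - 1*(-184) = -7 + 184 = 177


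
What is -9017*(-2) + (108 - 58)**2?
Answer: 20534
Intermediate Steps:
-9017*(-2) + (108 - 58)**2 = 18034 + 50**2 = 18034 + 2500 = 20534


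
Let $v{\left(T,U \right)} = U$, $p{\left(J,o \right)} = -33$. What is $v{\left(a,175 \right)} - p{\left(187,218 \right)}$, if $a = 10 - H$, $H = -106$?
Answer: $208$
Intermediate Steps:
$a = 116$ ($a = 10 - -106 = 10 + 106 = 116$)
$v{\left(a,175 \right)} - p{\left(187,218 \right)} = 175 - -33 = 175 + 33 = 208$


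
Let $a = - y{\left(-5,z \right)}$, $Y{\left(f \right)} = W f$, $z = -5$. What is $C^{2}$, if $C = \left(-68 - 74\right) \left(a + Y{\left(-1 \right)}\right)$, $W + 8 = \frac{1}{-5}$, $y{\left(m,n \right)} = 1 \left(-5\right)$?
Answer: $\frac{87834384}{25} \approx 3.5134 \cdot 10^{6}$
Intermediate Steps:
$y{\left(m,n \right)} = -5$
$W = - \frac{41}{5}$ ($W = -8 + \frac{1}{-5} = -8 - \frac{1}{5} = - \frac{41}{5} \approx -8.2$)
$Y{\left(f \right)} = - \frac{41 f}{5}$
$a = 5$ ($a = \left(-1\right) \left(-5\right) = 5$)
$C = - \frac{9372}{5}$ ($C = \left(-68 - 74\right) \left(5 - - \frac{41}{5}\right) = - 142 \left(5 + \frac{41}{5}\right) = \left(-142\right) \frac{66}{5} = - \frac{9372}{5} \approx -1874.4$)
$C^{2} = \left(- \frac{9372}{5}\right)^{2} = \frac{87834384}{25}$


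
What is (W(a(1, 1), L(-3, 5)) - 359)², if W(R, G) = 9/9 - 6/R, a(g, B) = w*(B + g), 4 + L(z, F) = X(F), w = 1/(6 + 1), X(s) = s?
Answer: 143641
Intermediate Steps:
w = ⅐ (w = 1/7 = ⅐ ≈ 0.14286)
L(z, F) = -4 + F
a(g, B) = B/7 + g/7 (a(g, B) = (B + g)/7 = B/7 + g/7)
W(R, G) = 1 - 6/R (W(R, G) = 9*(⅑) - 6/R = 1 - 6/R)
(W(a(1, 1), L(-3, 5)) - 359)² = ((-6 + ((⅐)*1 + (⅐)*1))/((⅐)*1 + (⅐)*1) - 359)² = ((-6 + (⅐ + ⅐))/(⅐ + ⅐) - 359)² = ((-6 + 2/7)/(2/7) - 359)² = ((7/2)*(-40/7) - 359)² = (-20 - 359)² = (-379)² = 143641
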